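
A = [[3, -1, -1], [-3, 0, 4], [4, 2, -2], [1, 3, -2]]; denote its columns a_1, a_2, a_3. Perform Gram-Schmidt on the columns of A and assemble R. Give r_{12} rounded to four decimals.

r_{12} = 1.3522

a_1 = (3, -3, 4, 1); ‖a_1‖ = 5.9161, so q_1 = (0.5071, -0.5071, 0.6761, 0.1690).
r_{12} = q_1·a_2 = 1.3522.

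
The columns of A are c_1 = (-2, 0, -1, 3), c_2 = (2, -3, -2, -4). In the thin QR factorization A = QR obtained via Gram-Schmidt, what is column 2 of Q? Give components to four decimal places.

c_1 = (-2, 0, -1, 3); ‖c_1‖ = 3.7417, so e_1 = (-0.5345, 0.0000, -0.2673, 0.8018).
e_1·c_2 = (-0.5345)·2 + 0.0000·(-3) + (-0.2673)·(-2) + 0.8018·(-4) = -3.7417.
u_2 = c_2 + 3.7417·e_1 = (0.0000, -3.0000, -3.0000, -1.0000).
‖u_2‖ = 4.3589, so e_2 = (0.0000, -0.6882, -0.6882, -0.2294).

e_2 = (0.0000, -0.6882, -0.6882, -0.2294)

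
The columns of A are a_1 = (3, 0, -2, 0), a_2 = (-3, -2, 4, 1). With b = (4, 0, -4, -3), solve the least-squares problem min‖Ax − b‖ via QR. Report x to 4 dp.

a_1 = (3, 0, -2, 0); ‖a_1‖ = 3.6056, so q_1 = (0.8321, 0.0000, -0.5547, 0.0000).
q_1·a_2 = 0.8321·(-3) + 0.0000·(-2) + (-0.5547)·4 + 0.0000·1 = -4.7150.
u_2 = a_2 + 4.7150·q_1 = (0.9231, -2.0000, 1.3846, 1.0000).
‖u_2‖ = 2.7873, so q_2 = (0.3312, -0.7175, 0.4968, 0.3588).
Qᵀb = (5.5470, -1.7386).
Back-substitute: x_2 = -1.7386/2.7873 = -0.6238.
x_1 = (5.5470 + 4.7150·(-0.6238))/3.6056 = 0.7228.

x = (0.7228, -0.6238)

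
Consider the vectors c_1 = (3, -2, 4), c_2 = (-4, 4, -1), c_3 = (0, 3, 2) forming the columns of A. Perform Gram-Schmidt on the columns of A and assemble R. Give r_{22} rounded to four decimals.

c_1 = (3, -2, 4); ‖c_1‖ = 5.3852, so e_1 = (0.5571, -0.3714, 0.7428).
e_1·c_2 = 0.5571·(-4) + (-0.3714)·4 + 0.7428·(-1) = -4.4567.
u_2 = c_2 + 4.4567·e_1 = (-1.5172, 2.3448, 2.3103).
r_{22} = ‖u_2‖ = 3.6246.

r_{22} = 3.6246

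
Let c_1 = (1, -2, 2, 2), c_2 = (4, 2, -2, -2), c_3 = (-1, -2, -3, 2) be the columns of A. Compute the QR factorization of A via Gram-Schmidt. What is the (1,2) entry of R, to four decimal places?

c_1 = (1, -2, 2, 2); ‖c_1‖ = 3.6056, so e_1 = (0.2774, -0.5547, 0.5547, 0.5547).
r_{12} = e_1·c_2 = -2.2188.

r_{12} = -2.2188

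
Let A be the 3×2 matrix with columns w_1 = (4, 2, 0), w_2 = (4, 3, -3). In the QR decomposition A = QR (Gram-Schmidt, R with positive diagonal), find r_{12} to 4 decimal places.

r_{12} = 4.9193

q_1 = w_1/‖w_1‖ = (4, 2, 0)/4.4721 = (0.8944, 0.4472, 0.0000).
r_{12} = q_1·w_2 = 4.9193.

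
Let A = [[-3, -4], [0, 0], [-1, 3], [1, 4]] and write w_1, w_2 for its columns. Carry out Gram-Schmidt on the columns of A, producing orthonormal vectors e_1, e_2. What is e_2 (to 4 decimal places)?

w_1 = (-3, 0, -1, 1); ‖w_1‖ = 3.3166, so e_1 = (-0.9045, 0.0000, -0.3015, 0.3015).
e_1·w_2 = (-0.9045)·(-4) + 0.0000·0 + (-0.3015)·3 + 0.3015·4 = 3.9196.
u_2 = w_2 − 3.9196·e_1 = (-0.4545, 0.0000, 4.1818, 2.8182).
‖u_2‖ = 5.0632, so e_2 = (-0.0898, 0.0000, 0.8259, 0.5566).

e_2 = (-0.0898, 0.0000, 0.8259, 0.5566)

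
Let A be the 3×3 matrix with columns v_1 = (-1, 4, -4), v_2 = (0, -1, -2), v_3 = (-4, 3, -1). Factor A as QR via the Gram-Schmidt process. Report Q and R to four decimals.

Q = [[-0.1741, 0.0570, -0.9831], [0.6963, -0.6988, -0.1638], [-0.6963, -0.7130, 0.0819]], R = [[5.7446, 0.6963, 3.4816], [0.0000, 2.1249, -1.6115], [0.0000, 0.0000, 3.3589]]

v_1 = (-1, 4, -4); ‖v_1‖ = 5.7446, so e_1 = (-0.1741, 0.6963, -0.6963).
e_1·v_2 = (-0.1741)·0 + 0.6963·(-1) + (-0.6963)·(-2) = 0.6963.
u_2 = v_2 − 0.6963·e_1 = (0.1212, -1.4848, -1.5152).
‖u_2‖ = 2.1249, so e_2 = (0.0570, -0.6988, -0.7130).
e_1·v_3 = (-0.1741)·(-4) + 0.6963·3 + (-0.6963)·(-1) = 3.4816; e_2·v_3 = 0.0570·(-4) + (-0.6988)·3 + (-0.7130)·(-1) = -1.6115.
u_3 = v_3 − 3.4816·e_1 + 1.6115·e_2 = (-3.3020, -0.5503, 0.2752).
‖u_3‖ = 3.3589, so e_3 = (-0.9831, -0.1638, 0.0819).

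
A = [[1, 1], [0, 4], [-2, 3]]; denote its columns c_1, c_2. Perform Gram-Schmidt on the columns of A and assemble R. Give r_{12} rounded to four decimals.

r_{12} = -2.2361

c_1 = (1, 0, -2); ‖c_1‖ = 2.2361, so q_1 = (0.4472, 0.0000, -0.8944).
r_{12} = q_1·c_2 = -2.2361.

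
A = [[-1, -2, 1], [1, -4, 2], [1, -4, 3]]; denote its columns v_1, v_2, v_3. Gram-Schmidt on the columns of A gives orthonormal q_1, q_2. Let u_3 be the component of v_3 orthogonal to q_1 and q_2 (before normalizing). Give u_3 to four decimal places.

u_3 = (0.0000, -0.5000, 0.5000)

q_1 = v_1/‖v_1‖ = (-1, 1, 1)/1.7321 = (-0.5774, 0.5774, 0.5774).
r_{12} = q_1·v_2 = -3.4641.
u_2 = v_2 + 3.4641·q_1 = (-4.0000, -2.0000, -2.0000).
‖u_2‖ = 4.8990, so q_2 = (-0.8165, -0.4082, -0.4082).
r_{13} = q_1·v_3 = 2.3094; r_{23} = q_2·v_3 = -2.8577.
u_3 = v_3 − 2.3094·q_1 + 2.8577·q_2 = (0.0000, -0.5000, 0.5000).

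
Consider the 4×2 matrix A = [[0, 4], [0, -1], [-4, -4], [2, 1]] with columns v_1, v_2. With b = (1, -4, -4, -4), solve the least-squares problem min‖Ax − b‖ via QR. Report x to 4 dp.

x = (-0.2472, 0.7191)

v_1 = (0, 0, -4, 2); ‖v_1‖ = 4.4721, so q_1 = (0.0000, 0.0000, -0.8944, 0.4472).
q_1·v_2 = 0.0000·4 + 0.0000·(-1) + (-0.8944)·(-4) + 0.4472·1 = 4.0249.
u_2 = v_2 − 4.0249·q_1 = (4.0000, -1.0000, -0.4000, -0.8000).
‖u_2‖ = 4.2190, so q_2 = (0.9481, -0.2370, -0.0948, -0.1896).
Qᵀb = (1.7889, 3.0339).
Back-substitute: x_2 = 3.0339/4.2190 = 0.7191.
x_1 = (1.7889 − 4.0249·0.7191)/4.4721 = -0.2472.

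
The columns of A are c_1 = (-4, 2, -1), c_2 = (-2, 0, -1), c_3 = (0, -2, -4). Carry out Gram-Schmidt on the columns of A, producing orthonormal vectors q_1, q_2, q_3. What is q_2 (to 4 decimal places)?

q_2 = (-0.2673, -0.8018, -0.5345)

c_1 = (-4, 2, -1); ‖c_1‖ = 4.5826, so q_1 = (-0.8729, 0.4364, -0.2182).
q_1·c_2 = (-0.8729)·(-2) + 0.4364·0 + (-0.2182)·(-1) = 1.9640.
u_2 = c_2 − 1.9640·q_1 = (-0.2857, -0.8571, -0.5714).
‖u_2‖ = 1.0690, so q_2 = (-0.2673, -0.8018, -0.5345).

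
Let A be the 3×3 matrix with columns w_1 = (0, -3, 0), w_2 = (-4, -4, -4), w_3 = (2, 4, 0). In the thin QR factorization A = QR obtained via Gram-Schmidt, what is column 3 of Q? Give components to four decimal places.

w_1 = (0, -3, 0); ‖w_1‖ = 3.0000, so e_1 = (0.0000, -1.0000, 0.0000).
e_1·w_2 = 0.0000·(-4) + (-1.0000)·(-4) + 0.0000·(-4) = 4.0000.
u_2 = w_2 − 4.0000·e_1 = (-4.0000, 0.0000, -4.0000).
‖u_2‖ = 5.6569, so e_2 = (-0.7071, 0.0000, -0.7071).
e_1·w_3 = 0.0000·2 + (-1.0000)·4 + 0.0000·0 = -4.0000; e_2·w_3 = (-0.7071)·2 + 0.0000·4 + (-0.7071)·0 = -1.4142.
u_3 = w_3 + 4.0000·e_1 + 1.4142·e_2 = (1.0000, 0.0000, -1.0000).
‖u_3‖ = 1.4142, so e_3 = (0.7071, 0.0000, -0.7071).

e_3 = (0.7071, 0.0000, -0.7071)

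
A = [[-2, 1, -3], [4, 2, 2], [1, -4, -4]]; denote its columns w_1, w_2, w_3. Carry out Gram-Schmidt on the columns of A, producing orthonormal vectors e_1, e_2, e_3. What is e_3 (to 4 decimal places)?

e_3 = (-0.8611, -0.3349, -0.3827)

w_1 = (-2, 4, 1); ‖w_1‖ = 4.5826, so e_1 = (-0.4364, 0.8729, 0.2182).
e_1·w_2 = (-0.4364)·1 + 0.8729·2 + 0.2182·(-4) = 0.4364.
u_2 = w_2 − 0.4364·e_1 = (1.1905, 1.6190, -4.0952).
‖u_2‖ = 4.5617, so e_2 = (0.2610, 0.3549, -0.8977).
e_1·w_3 = (-0.4364)·(-3) + 0.8729·2 + 0.2182·(-4) = 2.1822; e_2·w_3 = 0.2610·(-3) + 0.3549·2 + (-0.8977)·(-4) = 3.5179.
u_3 = w_3 − 2.1822·e_1 − 3.5179·e_2 = (-2.9657, -1.1533, -1.3181).
‖u_3‖ = 3.4442, so e_3 = (-0.8611, -0.3349, -0.3827).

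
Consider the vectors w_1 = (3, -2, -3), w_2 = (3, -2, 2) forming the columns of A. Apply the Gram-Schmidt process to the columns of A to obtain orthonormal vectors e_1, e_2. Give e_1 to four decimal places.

w_1 = (3, -2, -3); ‖w_1‖ = 4.6904, so e_1 = (0.6396, -0.4264, -0.6396).

e_1 = (0.6396, -0.4264, -0.6396)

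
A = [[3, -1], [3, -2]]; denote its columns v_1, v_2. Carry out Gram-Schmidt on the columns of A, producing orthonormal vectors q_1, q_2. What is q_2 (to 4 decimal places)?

v_1 = (3, 3); ‖v_1‖ = 4.2426, so q_1 = (0.7071, 0.7071).
q_1·v_2 = 0.7071·(-1) + 0.7071·(-2) = -2.1213.
u_2 = v_2 + 2.1213·q_1 = (0.5000, -0.5000).
‖u_2‖ = 0.7071, so q_2 = (0.7071, -0.7071).

q_2 = (0.7071, -0.7071)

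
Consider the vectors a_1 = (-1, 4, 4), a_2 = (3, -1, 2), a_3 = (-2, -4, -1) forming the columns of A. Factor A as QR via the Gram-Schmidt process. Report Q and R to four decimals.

e_1 = a_1/‖a_1‖ = (-1, 4, 4)/5.7446 = (-0.1741, 0.6963, 0.6963).
r_{12} = e_1·a_2 = 0.1741.
u_2 = a_2 − 0.1741·e_1 = (3.0303, -1.1212, 1.8788).
‖u_2‖ = 3.7376, so e_2 = (0.8108, -0.3000, 0.5027).
r_{13} = e_1·a_3 = -3.1334; r_{23} = e_2·a_3 = -0.9243.
u_3 = a_3 + 3.1334·e_1 + 0.9243·e_2 = (-1.7961, -2.0954, 1.6464).
‖u_3‖ = 3.2137, so e_3 = (-0.5589, -0.6520, 0.5123).

Q = [[-0.1741, 0.8108, -0.5589], [0.6963, -0.3000, -0.6520], [0.6963, 0.5027, 0.5123]], R = [[5.7446, 0.1741, -3.1334], [0.0000, 3.7376, -0.9243], [0.0000, 0.0000, 3.2137]]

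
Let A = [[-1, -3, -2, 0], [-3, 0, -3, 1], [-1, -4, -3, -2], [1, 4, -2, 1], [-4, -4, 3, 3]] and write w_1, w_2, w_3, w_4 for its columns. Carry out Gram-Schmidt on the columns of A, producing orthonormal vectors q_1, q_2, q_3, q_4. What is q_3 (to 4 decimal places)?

q_3 = (-0.3610, -0.4764, -0.5412, -0.3055, 0.5065)

w_1 = (-1, -3, -1, 1, -4); ‖w_1‖ = 5.2915, so q_1 = (-0.1890, -0.5669, -0.1890, 0.1890, -0.7559).
q_1·w_2 = (-0.1890)·(-3) + (-0.5669)·0 + (-0.1890)·(-4) + 0.1890·4 + (-0.7559)·(-4) = 5.1025.
u_2 = w_2 − 5.1025·q_1 = (-2.0357, 2.8929, -3.0357, 3.0357, -0.1429).
‖u_2‖ = 5.5646, so q_2 = (-0.3658, 0.5199, -0.5455, 0.5455, -0.0257).
q_1·w_3 = (-0.1890)·(-2) + (-0.5669)·(-3) + (-0.1890)·(-3) + 0.1890·(-2) + (-0.7559)·3 = 0.0000; q_2·w_3 = (-0.3658)·(-2) + 0.5199·(-3) + (-0.5455)·(-3) + 0.5455·(-2) + (-0.0257)·3 = -0.3594.
u_3 = w_3 + 0.0000·q_1 + 0.3594·q_2 = (-2.1315, -2.8131, -3.1961, -1.8039, 2.9908).
‖u_3‖ = 5.9052, so q_3 = (-0.3610, -0.4764, -0.5412, -0.3055, 0.5065).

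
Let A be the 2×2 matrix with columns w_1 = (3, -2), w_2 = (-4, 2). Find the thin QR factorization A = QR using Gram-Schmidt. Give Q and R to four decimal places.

Q = [[0.8321, -0.5547], [-0.5547, -0.8321]], R = [[3.6056, -4.4376], [0.0000, 0.5547]]

w_1 = (3, -2); ‖w_1‖ = 3.6056, so q_1 = (0.8321, -0.5547).
q_1·w_2 = 0.8321·(-4) + (-0.5547)·2 = -4.4376.
u_2 = w_2 + 4.4376·q_1 = (-0.3077, -0.4615).
‖u_2‖ = 0.5547, so q_2 = (-0.5547, -0.8321).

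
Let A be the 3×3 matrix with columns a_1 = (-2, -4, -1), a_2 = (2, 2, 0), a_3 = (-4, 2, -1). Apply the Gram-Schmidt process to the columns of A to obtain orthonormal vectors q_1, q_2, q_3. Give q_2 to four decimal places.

q_2 = (0.8018, -0.2673, -0.5345)

q_1 = a_1/‖a_1‖ = (-2, -4, -1)/4.5826 = (-0.4364, -0.8729, -0.2182).
r_{12} = q_1·a_2 = -2.6186.
u_2 = a_2 + 2.6186·q_1 = (0.8571, -0.2857, -0.5714).
‖u_2‖ = 1.0690, so q_2 = (0.8018, -0.2673, -0.5345).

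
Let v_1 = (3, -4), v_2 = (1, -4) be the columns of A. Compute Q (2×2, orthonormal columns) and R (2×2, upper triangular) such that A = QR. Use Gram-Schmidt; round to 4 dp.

q_1 = v_1/‖v_1‖ = (3, -4)/5.0000 = (0.6000, -0.8000).
r_{12} = q_1·v_2 = 3.8000.
u_2 = v_2 − 3.8000·q_1 = (-1.2800, -0.9600).
‖u_2‖ = 1.6000, so q_2 = (-0.8000, -0.6000).

Q = [[0.6000, -0.8000], [-0.8000, -0.6000]], R = [[5.0000, 3.8000], [0.0000, 1.6000]]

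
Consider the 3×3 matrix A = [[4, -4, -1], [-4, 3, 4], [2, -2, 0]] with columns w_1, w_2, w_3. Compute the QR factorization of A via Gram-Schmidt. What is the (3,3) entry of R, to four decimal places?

r_{33} = 0.4472

w_1 = (4, -4, 2); ‖w_1‖ = 6.0000, so e_1 = (0.6667, -0.6667, 0.3333).
e_1·w_2 = 0.6667·(-4) + (-0.6667)·3 + 0.3333·(-2) = -5.3333.
u_2 = w_2 + 5.3333·e_1 = (-0.4444, -0.5556, -0.2222).
‖u_2‖ = 0.7454, so e_2 = (-0.5963, -0.7454, -0.2981).
e_1·w_3 = 0.6667·(-1) + (-0.6667)·4 + 0.3333·0 = -3.3333; e_2·w_3 = (-0.5963)·(-1) + (-0.7454)·4 + (-0.2981)·0 = -2.3851.
u_3 = w_3 + 3.3333·e_1 + 2.3851·e_2 = (-0.2000, 0.0000, 0.4000).
r_{33} = ‖u_3‖ = 0.4472.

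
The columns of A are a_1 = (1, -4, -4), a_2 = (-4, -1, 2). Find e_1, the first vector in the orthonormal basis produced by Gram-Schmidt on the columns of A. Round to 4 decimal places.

a_1 = (1, -4, -4); ‖a_1‖ = 5.7446, so e_1 = (0.1741, -0.6963, -0.6963).

e_1 = (0.1741, -0.6963, -0.6963)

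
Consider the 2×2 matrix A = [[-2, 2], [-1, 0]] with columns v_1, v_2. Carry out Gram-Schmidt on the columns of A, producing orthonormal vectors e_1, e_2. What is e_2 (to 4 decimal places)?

e_2 = (0.4472, -0.8944)

e_1 = v_1/‖v_1‖ = (-2, -1)/2.2361 = (-0.8944, -0.4472).
r_{12} = e_1·v_2 = -1.7889.
u_2 = v_2 + 1.7889·e_1 = (0.4000, -0.8000).
‖u_2‖ = 0.8944, so e_2 = (0.4472, -0.8944).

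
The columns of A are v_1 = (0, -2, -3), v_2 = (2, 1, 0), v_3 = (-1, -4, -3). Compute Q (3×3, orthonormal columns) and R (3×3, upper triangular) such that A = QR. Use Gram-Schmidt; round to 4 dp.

q_1 = v_1/‖v_1‖ = (0, -2, -3)/3.6056 = (0.0000, -0.5547, -0.8321).
r_{12} = q_1·v_2 = -0.5547.
u_2 = v_2 + 0.5547·q_1 = (2.0000, 0.6923, -0.4615).
‖u_2‖ = 2.1662, so q_2 = (0.9233, 0.3196, -0.2131).
r_{13} = q_1·v_3 = 4.7150; r_{23} = q_2·v_3 = -1.5625.
u_3 = v_3 − 4.7150·q_1 + 1.5625·q_2 = (0.4426, -0.8852, 0.5902).
‖u_3‖ = 1.1523, so q_3 = (0.3841, -0.7682, 0.5121).

Q = [[0.0000, 0.9233, 0.3841], [-0.5547, 0.3196, -0.7682], [-0.8321, -0.2131, 0.5121]], R = [[3.6056, -0.5547, 4.7150], [0.0000, 2.1662, -1.5625], [0.0000, 0.0000, 1.1523]]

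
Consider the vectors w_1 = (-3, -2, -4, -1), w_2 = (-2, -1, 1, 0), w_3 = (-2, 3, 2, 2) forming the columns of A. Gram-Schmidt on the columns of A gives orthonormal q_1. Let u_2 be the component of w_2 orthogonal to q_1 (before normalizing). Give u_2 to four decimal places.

u_2 = (-1.6000, -0.7333, 1.5333, 0.1333)

w_1 = (-3, -2, -4, -1); ‖w_1‖ = 5.4772, so q_1 = (-0.5477, -0.3651, -0.7303, -0.1826).
q_1·w_2 = (-0.5477)·(-2) + (-0.3651)·(-1) + (-0.7303)·1 + (-0.1826)·0 = 0.7303.
u_2 = w_2 − 0.7303·q_1 = (-1.6000, -0.7333, 1.5333, 0.1333).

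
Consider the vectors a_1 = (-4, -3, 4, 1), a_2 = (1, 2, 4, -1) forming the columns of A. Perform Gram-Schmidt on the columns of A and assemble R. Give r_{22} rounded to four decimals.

q_1 = a_1/‖a_1‖ = (-4, -3, 4, 1)/6.4807 = (-0.6172, -0.4629, 0.6172, 0.1543).
r_{12} = q_1·a_2 = 0.7715.
u_2 = a_2 − 0.7715·q_1 = (1.4762, 2.3571, 3.5238, -1.1190).
r_{22} = ‖u_2‖ = 4.6265.

r_{22} = 4.6265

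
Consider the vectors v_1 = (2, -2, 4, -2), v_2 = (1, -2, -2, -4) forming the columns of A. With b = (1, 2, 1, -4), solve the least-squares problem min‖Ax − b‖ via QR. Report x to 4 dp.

x = (0.2771, 0.3735)

e_1 = v_1/‖v_1‖ = (2, -2, 4, -2)/5.2915 = (0.3780, -0.3780, 0.7559, -0.3780).
r_{12} = e_1·v_2 = 1.1339.
u_2 = v_2 − 1.1339·e_1 = (0.5714, -1.5714, -2.8571, -3.5714).
‖u_2‖ = 4.8697, so e_2 = (0.1173, -0.3227, -0.5867, -0.7334).
Qᵀb = (1.8898, 1.8188).
Back-substitute: x_2 = 1.8188/4.8697 = 0.3735.
x_1 = (1.8898 − 1.1339·0.3735)/5.2915 = 0.2771.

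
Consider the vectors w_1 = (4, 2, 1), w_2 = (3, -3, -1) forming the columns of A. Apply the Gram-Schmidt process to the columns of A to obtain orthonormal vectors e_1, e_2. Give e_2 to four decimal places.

w_1 = (4, 2, 1); ‖w_1‖ = 4.5826, so e_1 = (0.8729, 0.4364, 0.2182).
e_1·w_2 = 0.8729·3 + 0.4364·(-3) + 0.2182·(-1) = 1.0911.
u_2 = w_2 − 1.0911·e_1 = (2.0476, -3.4762, -1.2381).
‖u_2‖ = 4.2201, so e_2 = (0.4852, -0.8237, -0.2934).

e_2 = (0.4852, -0.8237, -0.2934)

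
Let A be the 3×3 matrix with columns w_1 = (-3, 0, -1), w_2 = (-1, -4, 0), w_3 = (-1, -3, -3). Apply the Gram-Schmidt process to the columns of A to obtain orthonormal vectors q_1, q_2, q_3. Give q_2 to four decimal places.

q_2 = (-0.0249, -0.9969, 0.0748)

w_1 = (-3, 0, -1); ‖w_1‖ = 3.1623, so q_1 = (-0.9487, 0.0000, -0.3162).
q_1·w_2 = (-0.9487)·(-1) + 0.0000·(-4) + (-0.3162)·0 = 0.9487.
u_2 = w_2 − 0.9487·q_1 = (-0.1000, -4.0000, 0.3000).
‖u_2‖ = 4.0125, so q_2 = (-0.0249, -0.9969, 0.0748).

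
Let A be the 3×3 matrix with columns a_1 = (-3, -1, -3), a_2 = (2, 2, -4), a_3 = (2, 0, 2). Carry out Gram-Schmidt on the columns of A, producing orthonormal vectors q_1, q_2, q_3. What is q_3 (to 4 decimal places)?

q_3 = (0.4767, -0.8581, -0.1907)

a_1 = (-3, -1, -3); ‖a_1‖ = 4.3589, so q_1 = (-0.6882, -0.2294, -0.6882).
q_1·a_2 = (-0.6882)·2 + (-0.2294)·2 + (-0.6882)·(-4) = 0.9177.
u_2 = a_2 − 0.9177·q_1 = (2.6316, 2.2105, -3.3684).
‖u_2‖ = 4.8123, so q_2 = (0.5468, 0.4594, -0.7000).
q_1·a_3 = (-0.6882)·2 + (-0.2294)·0 + (-0.6882)·2 = -2.7530; q_2·a_3 = 0.5468·2 + 0.4594·0 + (-0.7000)·2 = -0.3062.
u_3 = a_3 + 2.7530·q_1 + 0.3062·q_2 = (0.2727, -0.4909, -0.1091).
‖u_3‖ = 0.5721, so q_3 = (0.4767, -0.8581, -0.1907).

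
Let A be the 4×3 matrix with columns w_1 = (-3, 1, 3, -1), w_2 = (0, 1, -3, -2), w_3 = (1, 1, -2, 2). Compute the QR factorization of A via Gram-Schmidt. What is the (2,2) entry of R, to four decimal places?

w_1 = (-3, 1, 3, -1); ‖w_1‖ = 4.4721, so e_1 = (-0.6708, 0.2236, 0.6708, -0.2236).
e_1·w_2 = (-0.6708)·0 + 0.2236·1 + 0.6708·(-3) + (-0.2236)·(-2) = -1.3416.
u_2 = w_2 + 1.3416·e_1 = (-0.9000, 1.3000, -2.1000, -2.3000).
r_{22} = ‖u_2‖ = 3.4928.

r_{22} = 3.4928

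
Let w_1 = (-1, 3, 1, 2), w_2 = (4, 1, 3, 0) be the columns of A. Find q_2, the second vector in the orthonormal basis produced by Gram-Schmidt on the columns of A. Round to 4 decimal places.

w_1 = (-1, 3, 1, 2); ‖w_1‖ = 3.8730, so q_1 = (-0.2582, 0.7746, 0.2582, 0.5164).
q_1·w_2 = (-0.2582)·4 + 0.7746·1 + 0.2582·3 + 0.5164·0 = 0.5164.
u_2 = w_2 − 0.5164·q_1 = (4.1333, 0.6000, 2.8667, -0.2667).
‖u_2‖ = 5.0728, so q_2 = (0.8148, 0.1183, 0.5651, -0.0526).

q_2 = (0.8148, 0.1183, 0.5651, -0.0526)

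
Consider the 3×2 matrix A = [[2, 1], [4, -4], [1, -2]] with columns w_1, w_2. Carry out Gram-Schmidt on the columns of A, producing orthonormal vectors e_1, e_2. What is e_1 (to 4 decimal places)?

e_1 = w_1/‖w_1‖ = (2, 4, 1)/4.5826 = (0.4364, 0.8729, 0.2182).

e_1 = (0.4364, 0.8729, 0.2182)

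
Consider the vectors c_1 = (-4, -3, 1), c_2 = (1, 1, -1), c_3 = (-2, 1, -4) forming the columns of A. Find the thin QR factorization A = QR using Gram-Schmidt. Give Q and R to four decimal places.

Q = [[-0.7845, -0.3145, -0.5345], [-0.5883, 0.1048, 0.8018], [0.1961, -0.9435, 0.2673]], R = [[5.0990, -1.5689, 0.1961], [0.0000, 0.7338, 4.5076], [0.0000, 0.0000, 0.8018]]

c_1 = (-4, -3, 1); ‖c_1‖ = 5.0990, so q_1 = (-0.7845, -0.5883, 0.1961).
q_1·c_2 = (-0.7845)·1 + (-0.5883)·1 + 0.1961·(-1) = -1.5689.
u_2 = c_2 + 1.5689·q_1 = (-0.2308, 0.0769, -0.6923).
‖u_2‖ = 0.7338, so q_2 = (-0.3145, 0.1048, -0.9435).
q_1·c_3 = (-0.7845)·(-2) + (-0.5883)·1 + 0.1961·(-4) = 0.1961; q_2·c_3 = (-0.3145)·(-2) + 0.1048·1 + (-0.9435)·(-4) = 4.5076.
u_3 = c_3 − 0.1961·q_1 − 4.5076·q_2 = (-0.4286, 0.6429, 0.2143).
‖u_3‖ = 0.8018, so q_3 = (-0.5345, 0.8018, 0.2673).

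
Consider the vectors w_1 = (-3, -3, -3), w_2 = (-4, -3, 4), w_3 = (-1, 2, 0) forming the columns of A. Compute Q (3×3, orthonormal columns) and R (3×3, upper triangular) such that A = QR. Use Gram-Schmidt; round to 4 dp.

w_1 = (-3, -3, -3); ‖w_1‖ = 5.1962, so e_1 = (-0.5774, -0.5774, -0.5774).
e_1·w_2 = (-0.5774)·(-4) + (-0.5774)·(-3) + (-0.5774)·4 = 1.7321.
u_2 = w_2 − 1.7321·e_1 = (-3.0000, -2.0000, 5.0000).
‖u_2‖ = 6.1644, so e_2 = (-0.4867, -0.3244, 0.8111).
e_1·w_3 = (-0.5774)·(-1) + (-0.5774)·2 + (-0.5774)·0 = -0.5774; e_2·w_3 = (-0.4867)·(-1) + (-0.3244)·2 + 0.8111·0 = -0.1622.
u_3 = w_3 + 0.5774·e_1 + 0.1622·e_2 = (-1.4123, 1.6140, -0.2018).
‖u_3‖ = 2.1541, so e_3 = (-0.6556, 0.7493, -0.0937).

Q = [[-0.5774, -0.4867, -0.6556], [-0.5774, -0.3244, 0.7493], [-0.5774, 0.8111, -0.0937]], R = [[5.1962, 1.7321, -0.5774], [0.0000, 6.1644, -0.1622], [0.0000, 0.0000, 2.1541]]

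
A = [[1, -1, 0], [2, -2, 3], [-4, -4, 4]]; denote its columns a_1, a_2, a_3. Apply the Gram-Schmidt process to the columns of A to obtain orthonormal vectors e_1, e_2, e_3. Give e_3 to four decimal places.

e_3 = (-0.8944, 0.4472, 0.0000)

a_1 = (1, 2, -4); ‖a_1‖ = 4.5826, so e_1 = (0.2182, 0.4364, -0.8729).
e_1·a_2 = 0.2182·(-1) + 0.4364·(-2) + (-0.8729)·(-4) = 2.4004.
u_2 = a_2 − 2.4004·e_1 = (-1.5238, -3.0476, -1.9048).
‖u_2‖ = 3.9036, so e_2 = (-0.3904, -0.7807, -0.4880).
e_1·a_3 = 0.2182·0 + 0.4364·3 + (-0.8729)·4 = -2.1822; e_2·a_3 = (-0.3904)·0 + (-0.7807)·3 + (-0.4880)·4 = -4.2940.
u_3 = a_3 + 2.1822·e_1 + 4.2940·e_2 = (-1.2000, 0.6000, 0.0000).
‖u_3‖ = 1.3416, so e_3 = (-0.8944, 0.4472, 0.0000).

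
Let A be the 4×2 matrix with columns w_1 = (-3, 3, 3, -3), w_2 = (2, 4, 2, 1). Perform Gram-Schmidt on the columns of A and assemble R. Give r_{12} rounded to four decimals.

w_1 = (-3, 3, 3, -3); ‖w_1‖ = 6.0000, so q_1 = (-0.5000, 0.5000, 0.5000, -0.5000).
r_{12} = q_1·w_2 = 1.5000.

r_{12} = 1.5000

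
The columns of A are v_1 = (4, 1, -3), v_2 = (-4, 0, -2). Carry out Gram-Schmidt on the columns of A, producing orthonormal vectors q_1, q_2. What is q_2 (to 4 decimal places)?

v_1 = (4, 1, -3); ‖v_1‖ = 5.0990, so q_1 = (0.7845, 0.1961, -0.5883).
q_1·v_2 = 0.7845·(-4) + 0.1961·0 + (-0.5883)·(-2) = -1.9612.
u_2 = v_2 + 1.9612·q_1 = (-2.4615, 0.3846, -3.1538).
‖u_2‖ = 4.0192, so q_2 = (-0.6124, 0.0957, -0.7847).

q_2 = (-0.6124, 0.0957, -0.7847)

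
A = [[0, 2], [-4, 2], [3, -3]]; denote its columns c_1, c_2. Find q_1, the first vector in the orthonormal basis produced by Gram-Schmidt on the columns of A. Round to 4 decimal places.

c_1 = (0, -4, 3); ‖c_1‖ = 5.0000, so q_1 = (0.0000, -0.8000, 0.6000).

q_1 = (0.0000, -0.8000, 0.6000)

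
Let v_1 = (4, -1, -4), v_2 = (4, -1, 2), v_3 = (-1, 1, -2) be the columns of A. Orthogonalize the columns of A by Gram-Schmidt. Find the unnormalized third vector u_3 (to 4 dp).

u_3 = (0.1765, 0.7059, 0.0000)

v_1 = (4, -1, -4); ‖v_1‖ = 5.7446, so q_1 = (0.6963, -0.1741, -0.6963).
q_1·v_2 = 0.6963·4 + (-0.1741)·(-1) + (-0.6963)·2 = 1.5667.
u_2 = v_2 − 1.5667·q_1 = (2.9091, -0.7273, 3.0909).
‖u_2‖ = 4.3064, so q_2 = (0.6755, -0.1689, 0.7177).
q_1·v_3 = 0.6963·(-1) + (-0.1741)·1 + (-0.6963)·(-2) = 0.5222; q_2·v_3 = 0.6755·(-1) + (-0.1689)·1 + 0.7177·(-2) = -2.2799.
u_3 = v_3 − 0.5222·q_1 + 2.2799·q_2 = (0.1765, 0.7059, 0.0000).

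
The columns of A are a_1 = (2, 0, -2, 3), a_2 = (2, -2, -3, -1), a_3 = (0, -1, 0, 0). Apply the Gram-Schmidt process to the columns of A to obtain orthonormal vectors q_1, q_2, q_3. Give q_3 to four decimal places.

q_3 = (-0.1815, -0.8576, 0.3358, 0.3448)

a_1 = (2, 0, -2, 3); ‖a_1‖ = 4.1231, so q_1 = (0.4851, 0.0000, -0.4851, 0.7276).
q_1·a_2 = 0.4851·2 + 0.0000·(-2) + (-0.4851)·(-3) + 0.7276·(-1) = 1.6977.
u_2 = a_2 − 1.6977·q_1 = (1.1765, -2.0000, -2.1765, -2.2353).
‖u_2‖ = 3.8881, so q_2 = (0.3026, -0.5144, -0.5598, -0.5749).
q_1·a_3 = 0.4851·0 + 0.0000·(-1) + (-0.4851)·0 + 0.7276·0 = 0.0000; q_2·a_3 = 0.3026·0 + (-0.5144)·(-1) + (-0.5598)·0 + (-0.5749)·0 = 0.5144.
u_3 = a_3 + 0.0000·q_1 − 0.5144·q_2 = (-0.1556, -0.7354, 0.2879, 0.2957).
‖u_3‖ = 0.8576, so q_3 = (-0.1815, -0.8576, 0.3358, 0.3448).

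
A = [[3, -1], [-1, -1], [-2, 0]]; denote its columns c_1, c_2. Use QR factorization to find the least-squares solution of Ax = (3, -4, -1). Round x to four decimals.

x = (1.3333, 1.8333)

c_1 = (3, -1, -2); ‖c_1‖ = 3.7417, so e_1 = (0.8018, -0.2673, -0.5345).
e_1·c_2 = 0.8018·(-1) + (-0.2673)·(-1) + (-0.5345)·0 = -0.5345.
u_2 = c_2 + 0.5345·e_1 = (-0.5714, -1.1429, -0.2857).
‖u_2‖ = 1.3093, so e_2 = (-0.4364, -0.8729, -0.2182).
Qᵀb = (4.0089, 2.4004).
Back-substitute: x_2 = 2.4004/1.3093 = 1.8333.
x_1 = (4.0089 + 0.5345·1.8333)/3.7417 = 1.3333.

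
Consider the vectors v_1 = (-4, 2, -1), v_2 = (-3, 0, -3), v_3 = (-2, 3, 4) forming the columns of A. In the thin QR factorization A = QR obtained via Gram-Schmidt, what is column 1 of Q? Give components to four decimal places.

q_1 = (-0.8729, 0.4364, -0.2182)

v_1 = (-4, 2, -1); ‖v_1‖ = 4.5826, so q_1 = (-0.8729, 0.4364, -0.2182).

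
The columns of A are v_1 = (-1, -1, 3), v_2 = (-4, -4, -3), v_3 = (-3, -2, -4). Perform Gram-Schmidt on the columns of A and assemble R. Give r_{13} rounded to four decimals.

v_1 = (-1, -1, 3); ‖v_1‖ = 3.3166, so e_1 = (-0.3015, -0.3015, 0.9045).
r_{13} = e_1·v_3 = -2.1106.

r_{13} = -2.1106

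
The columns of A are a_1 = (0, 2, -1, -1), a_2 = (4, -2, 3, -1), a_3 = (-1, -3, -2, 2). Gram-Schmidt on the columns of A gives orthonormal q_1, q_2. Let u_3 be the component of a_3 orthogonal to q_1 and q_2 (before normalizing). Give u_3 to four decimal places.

u_3 = (1.0000, -1.0000, -2.0000, 0.0000)

a_1 = (0, 2, -1, -1); ‖a_1‖ = 2.4495, so q_1 = (0.0000, 0.8165, -0.4082, -0.4082).
q_1·a_2 = 0.0000·4 + 0.8165·(-2) + (-0.4082)·3 + (-0.4082)·(-1) = -2.4495.
u_2 = a_2 + 2.4495·q_1 = (4.0000, 0.0000, 2.0000, -2.0000).
‖u_2‖ = 4.8990, so q_2 = (0.8165, 0.0000, 0.4082, -0.4082).
q_1·a_3 = 0.0000·(-1) + 0.8165·(-3) + (-0.4082)·(-2) + (-0.4082)·2 = -2.4495; q_2·a_3 = 0.8165·(-1) + 0.0000·(-3) + 0.4082·(-2) + (-0.4082)·2 = -2.4495.
u_3 = a_3 + 2.4495·q_1 + 2.4495·q_2 = (1.0000, -1.0000, -2.0000, 0.0000).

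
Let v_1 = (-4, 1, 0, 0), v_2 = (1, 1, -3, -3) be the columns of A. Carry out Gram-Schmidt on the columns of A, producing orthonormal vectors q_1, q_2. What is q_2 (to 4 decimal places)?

q_1 = v_1/‖v_1‖ = (-4, 1, 0, 0)/4.1231 = (-0.9701, 0.2425, 0.0000, 0.0000).
r_{12} = q_1·v_2 = -0.7276.
u_2 = v_2 + 0.7276·q_1 = (0.2941, 1.1765, -3.0000, -3.0000).
‖u_2‖ = 4.4125, so q_2 = (0.0667, 0.2666, -0.6799, -0.6799).

q_2 = (0.0667, 0.2666, -0.6799, -0.6799)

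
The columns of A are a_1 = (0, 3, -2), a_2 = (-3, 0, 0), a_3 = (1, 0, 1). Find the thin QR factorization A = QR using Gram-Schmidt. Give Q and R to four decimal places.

Q = [[0.0000, -1.0000, 0.0000], [0.8321, 0.0000, 0.5547], [-0.5547, 0.0000, 0.8321]], R = [[3.6056, 0.0000, -0.5547], [0.0000, 3.0000, -1.0000], [0.0000, 0.0000, 0.8321]]

q_1 = a_1/‖a_1‖ = (0, 3, -2)/3.6056 = (0.0000, 0.8321, -0.5547).
r_{12} = q_1·a_2 = 0.0000.
u_2 = a_2 + 0.0000·q_1 = (-3.0000, 0.0000, 0.0000).
‖u_2‖ = 3.0000, so q_2 = (-1.0000, 0.0000, 0.0000).
r_{13} = q_1·a_3 = -0.5547; r_{23} = q_2·a_3 = -1.0000.
u_3 = a_3 + 0.5547·q_1 + 1.0000·q_2 = (0.0000, 0.4615, 0.6923).
‖u_3‖ = 0.8321, so q_3 = (0.0000, 0.5547, 0.8321).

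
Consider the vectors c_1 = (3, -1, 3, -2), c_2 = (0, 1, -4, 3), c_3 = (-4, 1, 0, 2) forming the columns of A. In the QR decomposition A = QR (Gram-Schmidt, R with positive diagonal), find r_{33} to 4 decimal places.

q_1 = c_1/‖c_1‖ = (3, -1, 3, -2)/4.7958 = (0.6255, -0.2085, 0.6255, -0.4170).
r_{12} = q_1·c_2 = -3.9618.
u_2 = c_2 + 3.9618·q_1 = (2.4783, 0.1739, -1.5217, 1.3478).
‖u_2‖ = 3.2100, so q_2 = (0.7720, 0.0542, -0.4741, 0.4199).
r_{13} = q_1·c_3 = -3.5447; r_{23} = q_2·c_3 = -2.1942.
u_3 = c_3 + 3.5447·q_1 + 2.1942·q_2 = (-0.0886, 0.3797, 1.1772, 1.4430).
r_{33} = ‖u_3‖ = 1.9027.

r_{33} = 1.9027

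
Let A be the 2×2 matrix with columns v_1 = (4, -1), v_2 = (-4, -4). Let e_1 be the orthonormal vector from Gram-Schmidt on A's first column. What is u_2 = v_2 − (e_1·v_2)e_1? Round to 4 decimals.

v_1 = (4, -1); ‖v_1‖ = 4.1231, so e_1 = (0.9701, -0.2425).
e_1·v_2 = 0.9701·(-4) + (-0.2425)·(-4) = -2.9104.
u_2 = v_2 + 2.9104·e_1 = (-1.1765, -4.7059).

u_2 = (-1.1765, -4.7059)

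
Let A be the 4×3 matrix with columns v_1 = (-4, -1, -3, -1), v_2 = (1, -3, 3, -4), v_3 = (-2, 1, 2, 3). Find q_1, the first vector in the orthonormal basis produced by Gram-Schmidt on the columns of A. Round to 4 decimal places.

q_1 = (-0.7698, -0.1925, -0.5774, -0.1925)

q_1 = v_1/‖v_1‖ = (-4, -1, -3, -1)/5.1962 = (-0.7698, -0.1925, -0.5774, -0.1925).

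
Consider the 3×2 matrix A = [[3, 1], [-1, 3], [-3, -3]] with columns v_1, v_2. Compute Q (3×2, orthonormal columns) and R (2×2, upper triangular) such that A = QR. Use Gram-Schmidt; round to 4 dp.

v_1 = (3, -1, -3); ‖v_1‖ = 4.3589, so e_1 = (0.6882, -0.2294, -0.6882).
e_1·v_2 = 0.6882·1 + (-0.2294)·3 + (-0.6882)·(-3) = 2.0647.
u_2 = v_2 − 2.0647·e_1 = (-0.4211, 3.4737, -1.5789).
‖u_2‖ = 3.8389, so e_2 = (-0.1097, 0.9049, -0.4113).

Q = [[0.6882, -0.1097], [-0.2294, 0.9049], [-0.6882, -0.4113]], R = [[4.3589, 2.0647], [0.0000, 3.8389]]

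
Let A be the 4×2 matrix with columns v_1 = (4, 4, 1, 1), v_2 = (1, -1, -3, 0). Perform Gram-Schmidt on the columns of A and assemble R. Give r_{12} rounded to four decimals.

r_{12} = -0.5145

q_1 = v_1/‖v_1‖ = (4, 4, 1, 1)/5.8310 = (0.6860, 0.6860, 0.1715, 0.1715).
r_{12} = q_1·v_2 = -0.5145.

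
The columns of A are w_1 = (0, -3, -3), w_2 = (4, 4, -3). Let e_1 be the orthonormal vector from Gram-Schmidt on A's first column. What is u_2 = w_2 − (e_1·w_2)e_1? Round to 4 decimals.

e_1 = w_1/‖w_1‖ = (0, -3, -3)/4.2426 = (0.0000, -0.7071, -0.7071).
r_{12} = e_1·w_2 = -0.7071.
u_2 = w_2 + 0.7071·e_1 = (4.0000, 3.5000, -3.5000).

u_2 = (4.0000, 3.5000, -3.5000)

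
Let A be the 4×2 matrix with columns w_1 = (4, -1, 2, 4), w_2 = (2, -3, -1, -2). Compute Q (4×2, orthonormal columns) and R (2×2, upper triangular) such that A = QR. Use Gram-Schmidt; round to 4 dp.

Q = [[0.6576, 0.4463], [-0.1644, -0.7013], [0.3288, -0.2486], [0.6576, -0.4973]], R = [[6.0828, 0.1644], [0.0000, 4.2395]]

w_1 = (4, -1, 2, 4); ‖w_1‖ = 6.0828, so q_1 = (0.6576, -0.1644, 0.3288, 0.6576).
q_1·w_2 = 0.6576·2 + (-0.1644)·(-3) + 0.3288·(-1) + 0.6576·(-2) = 0.1644.
u_2 = w_2 − 0.1644·q_1 = (1.8919, -2.9730, -1.0541, -2.1081).
‖u_2‖ = 4.2395, so q_2 = (0.4463, -0.7013, -0.2486, -0.4973).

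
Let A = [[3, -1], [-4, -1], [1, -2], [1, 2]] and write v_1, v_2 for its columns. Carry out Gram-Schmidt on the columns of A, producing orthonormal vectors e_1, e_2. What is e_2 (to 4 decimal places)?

e_1 = v_1/‖v_1‖ = (3, -4, 1, 1)/5.1962 = (0.5774, -0.7698, 0.1925, 0.1925).
r_{12} = e_1·v_2 = 0.1925.
u_2 = v_2 − 0.1925·e_1 = (-1.1111, -0.8519, -2.0370, 1.9630).
‖u_2‖ = 3.1564, so e_2 = (-0.3520, -0.2699, -0.6454, 0.6219).

e_2 = (-0.3520, -0.2699, -0.6454, 0.6219)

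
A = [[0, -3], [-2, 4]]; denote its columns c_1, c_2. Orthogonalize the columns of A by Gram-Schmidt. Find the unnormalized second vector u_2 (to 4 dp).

e_1 = c_1/‖c_1‖ = (0, -2)/2.0000 = (0.0000, -1.0000).
r_{12} = e_1·c_2 = -4.0000.
u_2 = c_2 + 4.0000·e_1 = (-3.0000, 0.0000).

u_2 = (-3.0000, 0.0000)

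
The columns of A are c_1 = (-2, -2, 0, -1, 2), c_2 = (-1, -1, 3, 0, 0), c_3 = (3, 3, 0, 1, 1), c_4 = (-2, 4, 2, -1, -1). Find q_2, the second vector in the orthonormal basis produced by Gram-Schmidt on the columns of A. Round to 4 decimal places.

c_1 = (-2, -2, 0, -1, 2); ‖c_1‖ = 3.6056, so q_1 = (-0.5547, -0.5547, 0.0000, -0.2774, 0.5547).
q_1·c_2 = (-0.5547)·(-1) + (-0.5547)·(-1) + 0.0000·3 + (-0.2774)·0 + 0.5547·0 = 1.1094.
u_2 = c_2 − 1.1094·q_1 = (-0.3846, -0.3846, 3.0000, 0.3077, -0.6154).
‖u_2‖ = 3.1256, so q_2 = (-0.1231, -0.1231, 0.9598, 0.0984, -0.1969).

q_2 = (-0.1231, -0.1231, 0.9598, 0.0984, -0.1969)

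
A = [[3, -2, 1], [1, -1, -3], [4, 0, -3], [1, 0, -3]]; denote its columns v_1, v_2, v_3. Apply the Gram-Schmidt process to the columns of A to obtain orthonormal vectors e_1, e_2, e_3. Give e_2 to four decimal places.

e_2 = (-0.6848, -0.4150, 0.5811, 0.1453)

v_1 = (3, 1, 4, 1); ‖v_1‖ = 5.1962, so e_1 = (0.5774, 0.1925, 0.7698, 0.1925).
e_1·v_2 = 0.5774·(-2) + 0.1925·(-1) + 0.7698·0 + 0.1925·0 = -1.3472.
u_2 = v_2 + 1.3472·e_1 = (-1.2222, -0.7407, 1.0370, 0.2593).
‖u_2‖ = 1.7847, so e_2 = (-0.6848, -0.4150, 0.5811, 0.1453).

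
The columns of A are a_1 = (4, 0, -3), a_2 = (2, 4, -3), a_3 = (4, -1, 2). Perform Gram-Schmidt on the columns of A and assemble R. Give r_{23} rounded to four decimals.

r_{23} = -2.1072

a_1 = (4, 0, -3); ‖a_1‖ = 5.0000, so q_1 = (0.8000, 0.0000, -0.6000).
q_1·a_2 = 0.8000·2 + 0.0000·4 + (-0.6000)·(-3) = 3.4000.
u_2 = a_2 − 3.4000·q_1 = (-0.7200, 4.0000, -0.9600).
‖u_2‖ = 4.1761, so q_2 = (-0.1724, 0.9578, -0.2299).
r_{23} = q_2·a_3 = -2.1072.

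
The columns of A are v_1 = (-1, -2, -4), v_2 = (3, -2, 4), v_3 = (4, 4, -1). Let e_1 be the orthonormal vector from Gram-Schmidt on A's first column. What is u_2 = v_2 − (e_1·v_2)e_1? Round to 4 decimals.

u_2 = (2.2857, -3.4286, 1.1429)

e_1 = v_1/‖v_1‖ = (-1, -2, -4)/4.5826 = (-0.2182, -0.4364, -0.8729).
r_{12} = e_1·v_2 = -3.2733.
u_2 = v_2 + 3.2733·e_1 = (2.2857, -3.4286, 1.1429).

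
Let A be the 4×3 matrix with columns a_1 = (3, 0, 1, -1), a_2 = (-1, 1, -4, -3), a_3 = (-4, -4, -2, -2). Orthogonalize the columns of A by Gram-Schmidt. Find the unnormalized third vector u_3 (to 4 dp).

u_3 = (-0.7616, -4.3772, 0.4626, -1.8221)

a_1 = (3, 0, 1, -1); ‖a_1‖ = 3.3166, so q_1 = (0.9045, 0.0000, 0.3015, -0.3015).
q_1·a_2 = 0.9045·(-1) + 0.0000·1 + 0.3015·(-4) + (-0.3015)·(-3) = -1.2060.
u_2 = a_2 + 1.2060·q_1 = (0.0909, 1.0000, -3.6364, -3.3636).
‖u_2‖ = 5.0543, so q_2 = (0.0180, 0.1979, -0.7195, -0.6655).
q_1·a_3 = 0.9045·(-4) + 0.0000·(-4) + 0.3015·(-2) + (-0.3015)·(-2) = -3.6181; q_2·a_3 = 0.0180·(-4) + 0.1979·(-4) + (-0.7195)·(-2) + (-0.6655)·(-2) = 1.9066.
u_3 = a_3 + 3.6181·q_1 − 1.9066·q_2 = (-0.7616, -4.3772, 0.4626, -1.8221).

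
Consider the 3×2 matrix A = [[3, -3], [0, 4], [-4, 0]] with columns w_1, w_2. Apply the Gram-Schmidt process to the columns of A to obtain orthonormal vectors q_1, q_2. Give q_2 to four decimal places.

w_1 = (3, 0, -4); ‖w_1‖ = 5.0000, so q_1 = (0.6000, 0.0000, -0.8000).
q_1·w_2 = 0.6000·(-3) + 0.0000·4 + (-0.8000)·0 = -1.8000.
u_2 = w_2 + 1.8000·q_1 = (-1.9200, 4.0000, -1.4400).
‖u_2‖ = 4.6648, so q_2 = (-0.4116, 0.8575, -0.3087).

q_2 = (-0.4116, 0.8575, -0.3087)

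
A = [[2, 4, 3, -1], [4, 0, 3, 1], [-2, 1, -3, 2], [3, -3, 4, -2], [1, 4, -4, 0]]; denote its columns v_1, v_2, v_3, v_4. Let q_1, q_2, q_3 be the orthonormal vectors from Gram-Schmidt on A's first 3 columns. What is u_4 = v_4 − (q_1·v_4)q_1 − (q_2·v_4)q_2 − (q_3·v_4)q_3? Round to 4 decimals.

u_4 = (-0.2402, 1.7645, 1.2814, -1.0493, -0.8671)

v_1 = (2, 4, -2, 3, 1); ‖v_1‖ = 5.8310, so q_1 = (0.3430, 0.6860, -0.3430, 0.5145, 0.1715).
q_1·v_2 = 0.3430·4 + 0.6860·0 + (-0.3430)·1 + 0.5145·(-3) + 0.1715·4 = 0.1715.
u_2 = v_2 − 0.1715·q_1 = (3.9412, -0.1176, 1.0588, -3.0882, 3.9706).
‖u_2‖ = 6.4785, so q_2 = (0.6083, -0.0182, 0.1634, -0.4767, 0.6129).
q_1·v_3 = 0.3430·3 + 0.6860·3 + (-0.3430)·(-3) + 0.5145·4 + 0.1715·(-4) = 5.4880; q_2·v_3 = 0.6083·3 + (-0.0182)·3 + 0.1634·(-3) + (-0.4767)·4 + 0.6129·(-4) = -3.0781.
u_3 = v_3 − 5.4880·q_1 + 3.0781·q_2 = (2.9902, -0.8206, -0.6146, -0.2908, -3.0547).
‖u_3‖ = 4.4054, so q_3 = (0.6788, -0.1863, -0.1395, -0.0660, -0.6934).
q_1·v_4 = 0.3430·(-1) + 0.6860·1 + (-0.3430)·2 + 0.5145·(-2) + 0.1715·0 = -1.3720; q_2·v_4 = 0.6083·(-1) + (-0.0182)·1 + 0.1634·2 + (-0.4767)·(-2) + 0.6129·0 = 0.6537; q_3·v_4 = 0.6788·(-1) + (-0.1863)·1 + (-0.1395)·2 + (-0.0660)·(-2) + (-0.6934)·0 = -1.0120.
u_4 = v_4 + 1.3720·q_1 − 0.6537·q_2 + 1.0120·q_3 = (-0.2402, 1.7645, 1.2814, -1.0493, -0.8671).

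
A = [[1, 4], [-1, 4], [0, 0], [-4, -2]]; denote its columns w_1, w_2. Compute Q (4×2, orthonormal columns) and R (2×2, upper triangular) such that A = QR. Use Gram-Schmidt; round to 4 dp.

e_1 = w_1/‖w_1‖ = (1, -1, 0, -4)/4.2426 = (0.2357, -0.2357, 0.0000, -0.9428).
r_{12} = e_1·w_2 = 1.8856.
u_2 = w_2 − 1.8856·e_1 = (3.5556, 4.4444, 0.0000, -0.2222).
‖u_2‖ = 5.6960, so e_2 = (0.6242, 0.7803, 0.0000, -0.0390).

Q = [[0.2357, 0.6242], [-0.2357, 0.7803], [0.0000, 0.0000], [-0.9428, -0.0390]], R = [[4.2426, 1.8856], [0.0000, 5.6960]]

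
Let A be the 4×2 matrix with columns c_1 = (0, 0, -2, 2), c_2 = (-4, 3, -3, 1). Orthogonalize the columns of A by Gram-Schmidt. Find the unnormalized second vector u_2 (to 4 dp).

u_2 = (-4.0000, 3.0000, -1.0000, -1.0000)

e_1 = c_1/‖c_1‖ = (0, 0, -2, 2)/2.8284 = (0.0000, 0.0000, -0.7071, 0.7071).
r_{12} = e_1·c_2 = 2.8284.
u_2 = c_2 − 2.8284·e_1 = (-4.0000, 3.0000, -1.0000, -1.0000).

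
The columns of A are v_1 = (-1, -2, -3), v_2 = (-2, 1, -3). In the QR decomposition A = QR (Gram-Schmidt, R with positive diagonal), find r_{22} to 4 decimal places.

r_{22} = 2.8661

e_1 = v_1/‖v_1‖ = (-1, -2, -3)/3.7417 = (-0.2673, -0.5345, -0.8018).
r_{12} = e_1·v_2 = 2.4054.
u_2 = v_2 − 2.4054·e_1 = (-1.3571, 2.2857, -1.0714).
r_{22} = ‖u_2‖ = 2.8661.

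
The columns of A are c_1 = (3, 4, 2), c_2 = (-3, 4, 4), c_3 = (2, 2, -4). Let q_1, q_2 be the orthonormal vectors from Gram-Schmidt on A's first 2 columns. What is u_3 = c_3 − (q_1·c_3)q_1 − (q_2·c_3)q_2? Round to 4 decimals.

c_1 = (3, 4, 2); ‖c_1‖ = 5.3852, so q_1 = (0.5571, 0.7428, 0.3714).
q_1·c_2 = 0.5571·(-3) + 0.7428·4 + 0.3714·4 = 2.7854.
u_2 = c_2 − 2.7854·q_1 = (-4.5517, 1.9310, 2.9655).
‖u_2‖ = 5.7655, so q_2 = (-0.7895, 0.3349, 0.5144).
q_1·c_3 = 0.5571·2 + 0.7428·2 + 0.3714·(-4) = 1.1142; q_2·c_3 = (-0.7895)·2 + 0.3349·2 + 0.5144·(-4) = -2.9665.
u_3 = c_3 − 1.1142·q_1 + 2.9665·q_2 = (-0.9627, 2.1660, -2.8880).

u_3 = (-0.9627, 2.1660, -2.8880)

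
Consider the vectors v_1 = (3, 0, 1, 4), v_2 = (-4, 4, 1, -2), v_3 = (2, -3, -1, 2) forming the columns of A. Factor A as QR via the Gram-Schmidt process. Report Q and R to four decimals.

q_1 = v_1/‖v_1‖ = (3, 0, 1, 4)/5.0990 = (0.5883, 0.0000, 0.1961, 0.7845).
r_{12} = q_1·v_2 = -3.7262.
u_2 = v_2 + 3.7262·q_1 = (-1.8077, 4.0000, 1.7308, 0.9231).
‖u_2‖ = 4.8078, so q_2 = (-0.3760, 0.8320, 0.3600, 0.1920).
r_{13} = q_1·v_3 = 2.5495; r_{23} = q_2·v_3 = -3.2239.
u_3 = v_3 − 2.5495·q_1 + 3.2239·q_2 = (-0.7121, -0.3178, -0.3394, 0.6190).
‖u_3‖ = 1.0519, so q_3 = (-0.6770, -0.3021, -0.3227, 0.5884).

Q = [[0.5883, -0.3760, -0.6770], [0.0000, 0.8320, -0.3021], [0.1961, 0.3600, -0.3227], [0.7845, 0.1920, 0.5884]], R = [[5.0990, -3.7262, 2.5495], [0.0000, 4.8078, -3.2239], [0.0000, 0.0000, 1.0519]]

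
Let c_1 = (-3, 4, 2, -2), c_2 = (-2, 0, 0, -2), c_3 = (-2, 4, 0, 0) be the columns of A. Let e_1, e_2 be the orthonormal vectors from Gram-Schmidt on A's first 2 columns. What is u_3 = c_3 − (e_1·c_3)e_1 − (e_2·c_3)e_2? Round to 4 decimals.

c_1 = (-3, 4, 2, -2); ‖c_1‖ = 5.7446, so e_1 = (-0.5222, 0.6963, 0.3482, -0.3482).
e_1·c_2 = (-0.5222)·(-2) + 0.6963·0 + 0.3482·0 + (-0.3482)·(-2) = 1.7408.
u_2 = c_2 − 1.7408·e_1 = (-1.0909, -1.2121, -0.6061, -1.3939).
‖u_2‖ = 2.2293, so e_2 = (-0.4894, -0.5437, -0.2719, -0.6253).
e_1·c_3 = (-0.5222)·(-2) + 0.6963·4 + 0.3482·0 + (-0.3482)·0 = 3.8297; e_2·c_3 = (-0.4894)·(-2) + (-0.5437)·4 + (-0.2719)·0 + (-0.6253)·0 = -1.1962.
u_3 = c_3 − 3.8297·e_1 + 1.1962·e_2 = (-0.5854, 0.6829, -1.6585, 0.5854).

u_3 = (-0.5854, 0.6829, -1.6585, 0.5854)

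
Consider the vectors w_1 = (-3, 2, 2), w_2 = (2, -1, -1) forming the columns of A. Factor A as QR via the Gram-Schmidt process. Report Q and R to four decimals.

Q = [[-0.7276, 0.6860], [0.4851, 0.5145], [0.4851, 0.5145]], R = [[4.1231, -2.4254], [0.0000, 0.3430]]

w_1 = (-3, 2, 2); ‖w_1‖ = 4.1231, so q_1 = (-0.7276, 0.4851, 0.4851).
q_1·w_2 = (-0.7276)·2 + 0.4851·(-1) + 0.4851·(-1) = -2.4254.
u_2 = w_2 + 2.4254·q_1 = (0.2353, 0.1765, 0.1765).
‖u_2‖ = 0.3430, so q_2 = (0.6860, 0.5145, 0.5145).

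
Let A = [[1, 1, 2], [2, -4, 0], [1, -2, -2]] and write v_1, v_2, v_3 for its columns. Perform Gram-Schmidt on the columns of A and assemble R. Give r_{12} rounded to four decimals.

r_{12} = -3.6742

v_1 = (1, 2, 1); ‖v_1‖ = 2.4495, so q_1 = (0.4082, 0.8165, 0.4082).
r_{12} = q_1·v_2 = -3.6742.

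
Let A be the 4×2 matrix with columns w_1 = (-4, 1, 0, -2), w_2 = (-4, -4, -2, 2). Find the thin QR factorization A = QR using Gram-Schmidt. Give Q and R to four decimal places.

Q = [[-0.8729, -0.4073], [0.2182, -0.7207], [0.0000, -0.3290], [-0.4364, 0.4543]], R = [[4.5826, 1.7457], [0.0000, 6.0788]]

w_1 = (-4, 1, 0, -2); ‖w_1‖ = 4.5826, so q_1 = (-0.8729, 0.2182, 0.0000, -0.4364).
q_1·w_2 = (-0.8729)·(-4) + 0.2182·(-4) + 0.0000·(-2) + (-0.4364)·2 = 1.7457.
u_2 = w_2 − 1.7457·q_1 = (-2.4762, -4.3810, -2.0000, 2.7619).
‖u_2‖ = 6.0788, so q_2 = (-0.4073, -0.7207, -0.3290, 0.4543).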